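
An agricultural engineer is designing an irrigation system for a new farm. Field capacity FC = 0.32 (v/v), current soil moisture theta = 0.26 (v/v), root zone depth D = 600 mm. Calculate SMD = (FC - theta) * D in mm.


SMD = (FC - theta) * D
    = (0.32 - 0.26) * 600
    = 0.060 * 600
    = 36 mm


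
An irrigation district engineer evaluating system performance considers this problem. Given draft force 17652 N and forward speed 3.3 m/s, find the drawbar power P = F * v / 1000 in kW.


P = F * v / 1000
  = 17652 * 3.3 / 1000
  = 58251.60 / 1000
  = 58.25 kW


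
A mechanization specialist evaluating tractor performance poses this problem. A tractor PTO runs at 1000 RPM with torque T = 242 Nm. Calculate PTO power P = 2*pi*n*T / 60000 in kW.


P = 2*pi*n*T / 60000
  = 2*pi * 1000 * 242 / 60000
  = 1520530.84 / 60000
  = 25.34 kW


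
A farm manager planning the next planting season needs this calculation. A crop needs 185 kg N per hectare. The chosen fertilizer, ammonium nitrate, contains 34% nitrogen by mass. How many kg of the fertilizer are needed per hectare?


Rate = N_required / (N_content / 100)
     = 185 / (34 / 100)
     = 185 / 0.34
     = 544.12 kg/ha


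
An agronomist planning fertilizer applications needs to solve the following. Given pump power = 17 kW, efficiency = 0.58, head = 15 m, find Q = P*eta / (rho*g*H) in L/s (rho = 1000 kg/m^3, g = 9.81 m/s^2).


Q = (P * 1000 * eta) / (rho * g * H)
  = (17 * 1000 * 0.58) / (1000 * 9.81 * 15)
  = 9860 / 147150
  = 0.06701 m^3/s = 67.01 L/s


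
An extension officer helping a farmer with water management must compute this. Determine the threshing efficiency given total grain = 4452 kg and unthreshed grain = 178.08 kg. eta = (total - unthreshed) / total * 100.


eta = (total - unthreshed) / total * 100
    = (4452 - 178.08) / 4452 * 100
    = 4273.92 / 4452 * 100
    = 96%


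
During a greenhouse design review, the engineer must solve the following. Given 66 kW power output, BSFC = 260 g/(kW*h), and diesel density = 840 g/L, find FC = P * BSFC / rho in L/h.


FC = P * BSFC / rho_fuel
   = 66 * 260 / 840
   = 17160 / 840
   = 20.43 L/h


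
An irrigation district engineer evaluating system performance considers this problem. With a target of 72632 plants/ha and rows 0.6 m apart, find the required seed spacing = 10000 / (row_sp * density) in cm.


spacing = 10000 / (row_sp * density)
        = 10000 / (0.6 * 72632)
        = 10000 / 43579.20
        = 0.22947 m = 22.95 cm


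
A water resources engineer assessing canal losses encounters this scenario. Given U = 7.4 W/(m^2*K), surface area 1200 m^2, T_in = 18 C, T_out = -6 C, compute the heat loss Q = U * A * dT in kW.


dT = 18 - (-6) = 24 K
Q = U * A * dT
  = 7.4 * 1200 * 24
  = 213120 W = 213.12 kW


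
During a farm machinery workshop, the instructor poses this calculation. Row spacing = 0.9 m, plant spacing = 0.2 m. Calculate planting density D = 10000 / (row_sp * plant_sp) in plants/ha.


D = 10000 / (row_sp * plant_sp)
  = 10000 / (0.9 * 0.2)
  = 10000 / 0.1800
  = 55555.56 plants/ha


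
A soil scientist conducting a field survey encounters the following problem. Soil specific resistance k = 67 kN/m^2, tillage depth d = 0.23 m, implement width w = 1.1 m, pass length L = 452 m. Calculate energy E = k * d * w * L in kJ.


E = k * d * w * L
  = 67 * 0.23 * 1.1 * 452
  = 7661.85 kJ


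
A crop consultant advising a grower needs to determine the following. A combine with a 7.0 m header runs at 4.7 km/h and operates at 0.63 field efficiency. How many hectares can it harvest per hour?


C = w * v * eta_f / 10
  = 7.0 * 4.7 * 0.63 / 10
  = 20.73 / 10
  = 2.07 ha/h


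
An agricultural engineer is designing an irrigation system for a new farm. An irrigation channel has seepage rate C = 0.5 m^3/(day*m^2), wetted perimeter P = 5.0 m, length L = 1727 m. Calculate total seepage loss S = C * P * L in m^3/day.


S = C * P * L
  = 0.5 * 5.0 * 1727
  = 4317.50 m^3/day


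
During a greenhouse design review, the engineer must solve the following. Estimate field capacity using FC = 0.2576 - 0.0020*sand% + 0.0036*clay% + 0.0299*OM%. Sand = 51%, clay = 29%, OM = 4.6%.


FC = 0.2576 - 0.0020*51 + 0.0036*29 + 0.0299*4.6
   = 0.2576 - 0.1020 + 0.1044 + 0.1375
   = 0.3975


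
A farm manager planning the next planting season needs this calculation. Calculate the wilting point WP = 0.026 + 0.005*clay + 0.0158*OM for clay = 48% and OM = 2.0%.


WP = 0.026 + 0.005*48 + 0.0158*2.0
   = 0.026 + 0.2400 + 0.0316
   = 0.2976


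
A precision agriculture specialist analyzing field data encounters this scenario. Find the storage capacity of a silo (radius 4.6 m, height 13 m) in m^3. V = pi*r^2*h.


V = pi * r^2 * h
  = pi * 4.6^2 * 13
  = pi * 21.16 * 13
  = 864.19 m^3


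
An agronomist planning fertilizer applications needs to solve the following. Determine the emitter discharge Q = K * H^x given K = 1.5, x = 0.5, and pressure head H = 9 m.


Q = K * H^x
  = 1.5 * 9^0.5
  = 1.5 * 3
  = 4.50 L/h


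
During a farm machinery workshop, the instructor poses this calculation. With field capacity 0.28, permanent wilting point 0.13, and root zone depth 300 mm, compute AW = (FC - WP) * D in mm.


AW = (FC - WP) * D
   = (0.28 - 0.13) * 300
   = 0.15 * 300
   = 45 mm


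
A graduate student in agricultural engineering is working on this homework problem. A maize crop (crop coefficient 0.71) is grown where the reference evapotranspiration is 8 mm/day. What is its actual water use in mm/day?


ETc = Kc * ET0
    = 0.71 * 8
    = 5.68 mm/day


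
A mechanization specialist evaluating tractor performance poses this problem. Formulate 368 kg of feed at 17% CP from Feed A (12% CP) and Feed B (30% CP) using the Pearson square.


parts_A = CP_b - target = 30 - 17 = 13
parts_B = target - CP_a = 17 - 12 = 5
total_parts = 13 + 5 = 18
Feed A = 368 * 13 / 18 = 265.78 kg
Feed B = 368 * 5 / 18 = 102.22 kg

265.78 kg


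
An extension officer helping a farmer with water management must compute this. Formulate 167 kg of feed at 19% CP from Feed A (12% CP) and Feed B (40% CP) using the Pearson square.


parts_A = CP_b - target = 40 - 19 = 21
parts_B = target - CP_a = 19 - 12 = 7
total_parts = 21 + 7 = 28
Feed A = 167 * 21 / 28 = 125.25 kg
Feed B = 167 * 7 / 28 = 41.75 kg

125.25 kg


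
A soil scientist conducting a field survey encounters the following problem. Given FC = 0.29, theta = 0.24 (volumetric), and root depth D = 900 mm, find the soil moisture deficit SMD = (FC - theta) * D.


SMD = (FC - theta) * D
    = (0.29 - 0.24) * 900
    = 0.050 * 900
    = 45 mm


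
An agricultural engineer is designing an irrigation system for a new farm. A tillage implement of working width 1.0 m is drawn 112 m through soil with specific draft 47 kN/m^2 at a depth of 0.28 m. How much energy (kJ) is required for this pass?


E = k * d * w * L
  = 47 * 0.28 * 1.0 * 112
  = 1473.92 kJ


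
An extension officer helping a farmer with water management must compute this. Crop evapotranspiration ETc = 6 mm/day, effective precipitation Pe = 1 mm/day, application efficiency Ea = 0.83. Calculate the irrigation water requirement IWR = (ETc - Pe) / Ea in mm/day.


IWR = (ETc - Pe) / Ea
    = (6 - 1) / 0.83
    = 5 / 0.83
    = 6.02 mm/day


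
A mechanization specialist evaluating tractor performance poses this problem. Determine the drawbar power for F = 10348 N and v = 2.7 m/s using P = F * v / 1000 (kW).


P = F * v / 1000
  = 10348 * 2.7 / 1000
  = 27939.60 / 1000
  = 27.94 kW


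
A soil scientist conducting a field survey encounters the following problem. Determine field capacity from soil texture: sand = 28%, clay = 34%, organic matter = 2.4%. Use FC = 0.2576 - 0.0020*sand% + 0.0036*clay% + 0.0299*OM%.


FC = 0.2576 - 0.0020*28 + 0.0036*34 + 0.0299*2.4
   = 0.2576 - 0.0560 + 0.1224 + 0.0718
   = 0.3958


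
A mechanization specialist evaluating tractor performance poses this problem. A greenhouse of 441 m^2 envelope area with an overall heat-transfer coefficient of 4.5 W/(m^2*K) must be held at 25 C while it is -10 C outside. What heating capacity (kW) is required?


dT = 25 - (-10) = 35 K
Q = U * A * dT
  = 4.5 * 441 * 35
  = 69457.50 W = 69.46 kW


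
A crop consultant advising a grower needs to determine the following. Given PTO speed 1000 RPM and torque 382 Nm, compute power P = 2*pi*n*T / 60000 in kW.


P = 2*pi*n*T / 60000
  = 2*pi * 1000 * 382 / 60000
  = 2400176.79 / 60000
  = 40.00 kW


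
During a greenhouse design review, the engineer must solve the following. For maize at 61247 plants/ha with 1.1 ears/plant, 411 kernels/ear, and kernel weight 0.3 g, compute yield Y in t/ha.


Y = density * ears * kernels * kw
  = 61247 * 1.1 * 411 * 0.3 g/ha
  = 8306930.61 g/ha
  = 8306.93 kg/ha = 8.31 t/ha


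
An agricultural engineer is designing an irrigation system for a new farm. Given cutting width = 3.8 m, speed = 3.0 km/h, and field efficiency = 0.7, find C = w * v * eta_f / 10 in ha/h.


C = w * v * eta_f / 10
  = 3.8 * 3.0 * 0.7 / 10
  = 7.98 / 10
  = 0.80 ha/h


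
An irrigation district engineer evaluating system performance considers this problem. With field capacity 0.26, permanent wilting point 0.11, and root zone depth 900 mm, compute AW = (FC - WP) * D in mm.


AW = (FC - WP) * D
   = (0.26 - 0.11) * 900
   = 0.15 * 900
   = 135 mm


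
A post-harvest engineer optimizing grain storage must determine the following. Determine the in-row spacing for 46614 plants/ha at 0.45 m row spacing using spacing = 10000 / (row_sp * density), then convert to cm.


spacing = 10000 / (row_sp * density)
        = 10000 / (0.45 * 46614)
        = 10000 / 20976.30
        = 0.47673 m = 47.67 cm


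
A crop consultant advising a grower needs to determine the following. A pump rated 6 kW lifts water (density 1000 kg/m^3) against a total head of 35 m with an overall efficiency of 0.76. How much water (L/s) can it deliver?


Q = (P * 1000 * eta) / (rho * g * H)
  = (6 * 1000 * 0.76) / (1000 * 9.81 * 35)
  = 4560 / 343350
  = 0.01328 m^3/s = 13.28 L/s


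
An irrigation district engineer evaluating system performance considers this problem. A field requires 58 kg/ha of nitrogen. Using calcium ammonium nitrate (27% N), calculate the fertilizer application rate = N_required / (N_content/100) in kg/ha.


Rate = N_required / (N_content / 100)
     = 58 / (27 / 100)
     = 58 / 0.27
     = 214.81 kg/ha


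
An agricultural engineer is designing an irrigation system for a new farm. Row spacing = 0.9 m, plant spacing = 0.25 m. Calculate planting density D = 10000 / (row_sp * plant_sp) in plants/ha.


D = 10000 / (row_sp * plant_sp)
  = 10000 / (0.9 * 0.25)
  = 10000 / 0.2250
  = 44444.44 plants/ha


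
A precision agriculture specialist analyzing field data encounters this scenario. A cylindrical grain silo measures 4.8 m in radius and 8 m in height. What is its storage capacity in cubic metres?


V = pi * r^2 * h
  = pi * 4.8^2 * 8
  = pi * 23.04 * 8
  = 579.06 m^3


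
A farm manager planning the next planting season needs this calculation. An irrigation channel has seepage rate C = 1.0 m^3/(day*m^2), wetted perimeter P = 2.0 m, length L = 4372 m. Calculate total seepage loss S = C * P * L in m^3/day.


S = C * P * L
  = 1.0 * 2.0 * 4372
  = 8744 m^3/day


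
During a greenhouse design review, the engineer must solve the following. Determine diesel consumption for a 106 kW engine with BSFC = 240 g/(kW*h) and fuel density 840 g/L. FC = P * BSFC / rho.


FC = P * BSFC / rho_fuel
   = 106 * 240 / 840
   = 25440 / 840
   = 30.29 L/h


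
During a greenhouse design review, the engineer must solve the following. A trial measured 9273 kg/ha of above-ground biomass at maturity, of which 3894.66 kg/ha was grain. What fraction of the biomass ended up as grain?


HI = grain_yield / biomass
   = 3894.66 / 9273
   = 0.42


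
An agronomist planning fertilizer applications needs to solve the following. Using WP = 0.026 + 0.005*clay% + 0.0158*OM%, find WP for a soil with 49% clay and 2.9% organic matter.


WP = 0.026 + 0.005*49 + 0.0158*2.9
   = 0.026 + 0.2450 + 0.0458
   = 0.3168


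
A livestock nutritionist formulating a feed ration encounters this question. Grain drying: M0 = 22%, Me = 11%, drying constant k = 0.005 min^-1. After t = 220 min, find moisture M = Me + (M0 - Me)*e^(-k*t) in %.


M = Me + (M0 - Me) * e^(-k*t)
  = 11 + (22 - 11) * e^(-0.005*220)
  = 11 + 11 * e^(-1.100)
  = 11 + 11 * 0.33287
  = 11 + 3.6616
  = 14.66%


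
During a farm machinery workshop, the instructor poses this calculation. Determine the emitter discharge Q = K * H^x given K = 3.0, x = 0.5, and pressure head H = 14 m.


Q = K * H^x
  = 3.0 * 14^0.5
  = 3.0 * 3.7417
  = 11.22 L/h


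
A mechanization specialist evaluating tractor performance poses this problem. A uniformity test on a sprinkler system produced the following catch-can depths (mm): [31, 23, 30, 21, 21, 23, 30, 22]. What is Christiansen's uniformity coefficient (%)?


xbar = 201 / 8 = 25.125
sum|xi - xbar| = 31.250
CU = 100 * (1 - 31.250 / (8 * 25.125))
   = 100 * (1 - 0.1555)
   = 84.45%


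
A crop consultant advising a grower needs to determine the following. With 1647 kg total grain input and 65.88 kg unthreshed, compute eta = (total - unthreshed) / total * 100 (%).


eta = (total - unthreshed) / total * 100
    = (1647 - 65.88) / 1647 * 100
    = 1581.12 / 1647 * 100
    = 96%


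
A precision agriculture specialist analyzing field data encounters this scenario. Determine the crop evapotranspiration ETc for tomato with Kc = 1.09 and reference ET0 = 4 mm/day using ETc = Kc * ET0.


ETc = Kc * ET0
    = 1.09 * 4
    = 4.36 mm/day


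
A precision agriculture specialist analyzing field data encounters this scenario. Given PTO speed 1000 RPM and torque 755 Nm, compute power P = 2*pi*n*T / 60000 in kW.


P = 2*pi*n*T / 60000
  = 2*pi * 1000 * 755 / 60000
  = 4743804.91 / 60000
  = 79.06 kW


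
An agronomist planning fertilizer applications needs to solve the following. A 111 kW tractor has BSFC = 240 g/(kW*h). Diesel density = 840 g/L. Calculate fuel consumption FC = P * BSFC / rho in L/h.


FC = P * BSFC / rho_fuel
   = 111 * 240 / 840
   = 26640 / 840
   = 31.71 L/h


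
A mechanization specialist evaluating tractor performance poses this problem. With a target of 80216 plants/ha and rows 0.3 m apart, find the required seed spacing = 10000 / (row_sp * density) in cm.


spacing = 10000 / (row_sp * density)
        = 10000 / (0.3 * 80216)
        = 10000 / 24064.80
        = 0.41554 m = 41.55 cm


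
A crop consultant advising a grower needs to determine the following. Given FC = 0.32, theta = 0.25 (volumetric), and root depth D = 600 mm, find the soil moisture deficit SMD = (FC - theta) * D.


SMD = (FC - theta) * D
    = (0.32 - 0.25) * 600
    = 0.070 * 600
    = 42 mm


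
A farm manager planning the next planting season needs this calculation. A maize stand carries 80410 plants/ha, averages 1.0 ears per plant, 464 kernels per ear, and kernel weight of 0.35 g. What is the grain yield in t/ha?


Y = density * ears * kernels * kw
  = 80410 * 1.0 * 464 * 0.35 g/ha
  = 13058584 g/ha
  = 13058.58 kg/ha = 13.06 t/ha


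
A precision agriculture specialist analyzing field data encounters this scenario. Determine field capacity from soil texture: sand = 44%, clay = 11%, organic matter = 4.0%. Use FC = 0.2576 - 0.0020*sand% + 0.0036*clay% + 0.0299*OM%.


FC = 0.2576 - 0.0020*44 + 0.0036*11 + 0.0299*4.0
   = 0.2576 - 0.0880 + 0.0396 + 0.1196
   = 0.3288


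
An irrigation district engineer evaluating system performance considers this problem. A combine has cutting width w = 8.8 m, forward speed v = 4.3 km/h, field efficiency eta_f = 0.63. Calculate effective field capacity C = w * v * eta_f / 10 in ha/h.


C = w * v * eta_f / 10
  = 8.8 * 4.3 * 0.63 / 10
  = 23.84 / 10
  = 2.38 ha/h


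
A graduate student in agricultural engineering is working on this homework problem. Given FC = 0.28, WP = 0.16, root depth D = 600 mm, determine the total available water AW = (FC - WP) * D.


AW = (FC - WP) * D
   = (0.28 - 0.16) * 600
   = 0.12 * 600
   = 72 mm


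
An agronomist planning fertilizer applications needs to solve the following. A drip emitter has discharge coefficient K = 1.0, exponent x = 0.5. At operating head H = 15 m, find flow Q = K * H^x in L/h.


Q = K * H^x
  = 1.0 * 15^0.5
  = 1.0 * 3.8730
  = 3.87 L/h


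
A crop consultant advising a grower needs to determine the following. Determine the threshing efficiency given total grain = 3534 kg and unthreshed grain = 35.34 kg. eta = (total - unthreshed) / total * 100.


eta = (total - unthreshed) / total * 100
    = (3534 - 35.34) / 3534 * 100
    = 3498.66 / 3534 * 100
    = 99%


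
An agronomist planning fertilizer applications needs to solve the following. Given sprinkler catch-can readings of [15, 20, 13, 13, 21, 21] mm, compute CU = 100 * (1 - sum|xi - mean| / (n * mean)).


xbar = 103 / 6 = 17.167
sum|xi - xbar| = 21
CU = 100 * (1 - 21 / (6 * 17.167))
   = 100 * (1 - 0.2039)
   = 79.61%


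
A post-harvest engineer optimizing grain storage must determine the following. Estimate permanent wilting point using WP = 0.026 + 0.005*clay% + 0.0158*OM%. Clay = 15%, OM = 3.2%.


WP = 0.026 + 0.005*15 + 0.0158*3.2
   = 0.026 + 0.0750 + 0.0506
   = 0.1516


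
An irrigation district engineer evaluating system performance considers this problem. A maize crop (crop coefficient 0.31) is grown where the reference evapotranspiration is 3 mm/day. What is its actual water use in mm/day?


ETc = Kc * ET0
    = 0.31 * 3
    = 0.93 mm/day


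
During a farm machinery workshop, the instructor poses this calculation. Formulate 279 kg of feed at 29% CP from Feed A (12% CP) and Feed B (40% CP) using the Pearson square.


parts_A = CP_b - target = 40 - 29 = 11
parts_B = target - CP_a = 29 - 12 = 17
total_parts = 11 + 17 = 28
Feed A = 279 * 11 / 28 = 109.61 kg
Feed B = 279 * 17 / 28 = 169.39 kg

109.61 kg


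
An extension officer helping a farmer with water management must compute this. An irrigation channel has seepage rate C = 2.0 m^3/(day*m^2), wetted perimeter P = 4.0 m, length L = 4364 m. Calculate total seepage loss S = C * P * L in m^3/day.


S = C * P * L
  = 2.0 * 4.0 * 4364
  = 34912 m^3/day


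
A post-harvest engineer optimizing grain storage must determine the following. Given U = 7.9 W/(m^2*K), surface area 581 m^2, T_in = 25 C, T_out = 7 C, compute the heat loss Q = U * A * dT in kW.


dT = 25 - (7) = 18 K
Q = U * A * dT
  = 7.9 * 581 * 18
  = 82618.20 W = 82.62 kW


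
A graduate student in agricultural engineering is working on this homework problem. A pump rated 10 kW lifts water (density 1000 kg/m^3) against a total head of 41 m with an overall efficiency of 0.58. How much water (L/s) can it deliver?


Q = (P * 1000 * eta) / (rho * g * H)
  = (10 * 1000 * 0.58) / (1000 * 9.81 * 41)
  = 5800 / 402210
  = 0.01442 m^3/s = 14.42 L/s


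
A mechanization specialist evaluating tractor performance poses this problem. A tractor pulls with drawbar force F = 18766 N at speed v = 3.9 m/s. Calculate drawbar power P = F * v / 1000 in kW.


P = F * v / 1000
  = 18766 * 3.9 / 1000
  = 73187.40 / 1000
  = 73.19 kW


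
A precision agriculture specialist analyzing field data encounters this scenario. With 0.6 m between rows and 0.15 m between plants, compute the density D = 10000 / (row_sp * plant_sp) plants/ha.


D = 10000 / (row_sp * plant_sp)
  = 10000 / (0.6 * 0.15)
  = 10000 / 0.0900
  = 111111.11 plants/ha


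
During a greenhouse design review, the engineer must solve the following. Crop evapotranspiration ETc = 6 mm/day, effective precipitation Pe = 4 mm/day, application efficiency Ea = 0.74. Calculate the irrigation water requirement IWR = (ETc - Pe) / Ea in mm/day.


IWR = (ETc - Pe) / Ea
    = (6 - 4) / 0.74
    = 2 / 0.74
    = 2.70 mm/day


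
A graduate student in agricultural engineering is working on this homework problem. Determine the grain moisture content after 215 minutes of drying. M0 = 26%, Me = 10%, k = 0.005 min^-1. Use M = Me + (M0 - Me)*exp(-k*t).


M = Me + (M0 - Me) * e^(-k*t)
  = 10 + (26 - 10) * e^(-0.005*215)
  = 10 + 16 * e^(-1.075)
  = 10 + 16 * 0.34130
  = 10 + 5.4608
  = 15.46%


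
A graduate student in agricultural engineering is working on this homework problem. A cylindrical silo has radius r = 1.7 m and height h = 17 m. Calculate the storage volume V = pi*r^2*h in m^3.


V = pi * r^2 * h
  = pi * 1.7^2 * 17
  = pi * 2.89 * 17
  = 154.35 m^3


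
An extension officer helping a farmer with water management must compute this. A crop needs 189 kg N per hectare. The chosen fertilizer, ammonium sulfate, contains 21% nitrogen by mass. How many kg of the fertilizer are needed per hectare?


Rate = N_required / (N_content / 100)
     = 189 / (21 / 100)
     = 189 / 0.21
     = 900 kg/ha


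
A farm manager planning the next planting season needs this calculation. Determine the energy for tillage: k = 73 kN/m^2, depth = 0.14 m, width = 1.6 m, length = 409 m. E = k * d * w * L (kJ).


E = k * d * w * L
  = 73 * 0.14 * 1.6 * 409
  = 6687.97 kJ


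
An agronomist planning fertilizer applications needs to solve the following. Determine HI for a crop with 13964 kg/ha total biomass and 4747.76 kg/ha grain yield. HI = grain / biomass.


HI = grain_yield / biomass
   = 4747.76 / 13964
   = 0.34


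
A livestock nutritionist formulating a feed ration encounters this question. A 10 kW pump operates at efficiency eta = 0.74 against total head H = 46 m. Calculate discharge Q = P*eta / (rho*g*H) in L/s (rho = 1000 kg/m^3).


Q = (P * 1000 * eta) / (rho * g * H)
  = (10 * 1000 * 0.74) / (1000 * 9.81 * 46)
  = 7400 / 451260
  = 0.01640 m^3/s = 16.40 L/s


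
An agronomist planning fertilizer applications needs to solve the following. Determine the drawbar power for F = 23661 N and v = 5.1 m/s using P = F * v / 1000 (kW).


P = F * v / 1000
  = 23661 * 5.1 / 1000
  = 120671.10 / 1000
  = 120.67 kW


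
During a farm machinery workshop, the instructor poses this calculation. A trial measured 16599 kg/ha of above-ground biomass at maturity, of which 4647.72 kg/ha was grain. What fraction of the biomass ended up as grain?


HI = grain_yield / biomass
   = 4647.72 / 16599
   = 0.28


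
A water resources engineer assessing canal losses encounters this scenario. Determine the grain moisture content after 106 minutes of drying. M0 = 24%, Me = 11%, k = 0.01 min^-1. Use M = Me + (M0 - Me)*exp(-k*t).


M = Me + (M0 - Me) * e^(-k*t)
  = 11 + (24 - 11) * e^(-0.01*106)
  = 11 + 13 * e^(-1.060)
  = 11 + 13 * 0.34646
  = 11 + 4.5039
  = 15.50%


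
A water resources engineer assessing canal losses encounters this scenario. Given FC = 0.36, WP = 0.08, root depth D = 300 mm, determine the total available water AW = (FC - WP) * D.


AW = (FC - WP) * D
   = (0.36 - 0.08) * 300
   = 0.28 * 300
   = 84 mm


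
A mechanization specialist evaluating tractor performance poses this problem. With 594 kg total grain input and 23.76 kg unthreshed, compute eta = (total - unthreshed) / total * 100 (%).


eta = (total - unthreshed) / total * 100
    = (594 - 23.76) / 594 * 100
    = 570.24 / 594 * 100
    = 96%


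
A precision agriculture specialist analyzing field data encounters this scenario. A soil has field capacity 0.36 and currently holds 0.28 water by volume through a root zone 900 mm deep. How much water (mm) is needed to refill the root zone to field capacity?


SMD = (FC - theta) * D
    = (0.36 - 0.28) * 900
    = 0.080 * 900
    = 72 mm


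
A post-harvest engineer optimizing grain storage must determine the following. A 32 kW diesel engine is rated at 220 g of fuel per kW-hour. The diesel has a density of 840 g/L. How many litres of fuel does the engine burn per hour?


FC = P * BSFC / rho_fuel
   = 32 * 220 / 840
   = 7040 / 840
   = 8.38 L/h


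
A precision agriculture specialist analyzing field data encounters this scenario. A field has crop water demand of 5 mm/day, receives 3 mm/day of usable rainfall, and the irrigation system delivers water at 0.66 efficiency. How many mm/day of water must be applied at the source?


IWR = (ETc - Pe) / Ea
    = (5 - 3) / 0.66
    = 2 / 0.66
    = 3.03 mm/day


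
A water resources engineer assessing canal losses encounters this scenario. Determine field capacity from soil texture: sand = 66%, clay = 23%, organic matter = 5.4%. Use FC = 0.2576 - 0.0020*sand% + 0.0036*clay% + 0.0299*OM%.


FC = 0.2576 - 0.0020*66 + 0.0036*23 + 0.0299*5.4
   = 0.2576 - 0.1320 + 0.0828 + 0.1615
   = 0.3699


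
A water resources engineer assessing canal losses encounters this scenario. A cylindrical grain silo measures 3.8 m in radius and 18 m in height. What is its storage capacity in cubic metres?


V = pi * r^2 * h
  = pi * 3.8^2 * 18
  = pi * 14.44 * 18
  = 816.56 m^3


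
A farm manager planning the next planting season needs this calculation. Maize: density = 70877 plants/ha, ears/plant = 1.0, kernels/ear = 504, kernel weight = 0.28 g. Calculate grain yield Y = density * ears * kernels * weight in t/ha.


Y = density * ears * kernels * kw
  = 70877 * 1.0 * 504 * 0.28 g/ha
  = 10002162.24 g/ha
  = 10002.16 kg/ha = 10.00 t/ha


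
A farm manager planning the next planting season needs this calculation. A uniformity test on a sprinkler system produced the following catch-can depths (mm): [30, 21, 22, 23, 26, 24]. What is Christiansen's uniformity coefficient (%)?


xbar = 146 / 6 = 24.333
sum|xi - xbar| = 14.667
CU = 100 * (1 - 14.667 / (6 * 24.333))
   = 100 * (1 - 0.1005)
   = 89.95%


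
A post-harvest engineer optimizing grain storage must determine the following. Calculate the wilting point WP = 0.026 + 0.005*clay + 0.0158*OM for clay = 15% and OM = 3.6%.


WP = 0.026 + 0.005*15 + 0.0158*3.6
   = 0.026 + 0.0750 + 0.0569
   = 0.1579


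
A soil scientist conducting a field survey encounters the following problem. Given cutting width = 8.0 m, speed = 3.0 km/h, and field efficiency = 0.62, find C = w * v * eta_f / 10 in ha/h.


C = w * v * eta_f / 10
  = 8.0 * 3.0 * 0.62 / 10
  = 14.88 / 10
  = 1.49 ha/h


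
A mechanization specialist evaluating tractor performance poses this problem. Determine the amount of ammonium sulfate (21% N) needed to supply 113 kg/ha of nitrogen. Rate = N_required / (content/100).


Rate = N_required / (N_content / 100)
     = 113 / (21 / 100)
     = 113 / 0.21
     = 538.10 kg/ha


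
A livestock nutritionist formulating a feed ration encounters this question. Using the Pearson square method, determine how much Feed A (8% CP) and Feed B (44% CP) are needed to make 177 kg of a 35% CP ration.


parts_A = CP_b - target = 44 - 35 = 9
parts_B = target - CP_a = 35 - 8 = 27
total_parts = 9 + 27 = 36
Feed A = 177 * 9 / 36 = 44.25 kg
Feed B = 177 * 27 / 36 = 132.75 kg

44.25 kg


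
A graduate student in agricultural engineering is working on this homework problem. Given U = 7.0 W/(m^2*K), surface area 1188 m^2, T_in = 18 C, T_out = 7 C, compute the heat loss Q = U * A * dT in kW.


dT = 18 - (7) = 11 K
Q = U * A * dT
  = 7.0 * 1188 * 11
  = 91476 W = 91.48 kW


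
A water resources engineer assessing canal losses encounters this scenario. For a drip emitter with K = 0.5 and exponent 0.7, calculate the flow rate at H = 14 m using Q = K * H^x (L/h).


Q = K * H^x
  = 0.5 * 14^0.7
  = 0.5 * 6.3429
  = 3.17 L/h


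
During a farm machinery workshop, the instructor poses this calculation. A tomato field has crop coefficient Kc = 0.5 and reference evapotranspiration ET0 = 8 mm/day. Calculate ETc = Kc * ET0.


ETc = Kc * ET0
    = 0.5 * 8
    = 4 mm/day


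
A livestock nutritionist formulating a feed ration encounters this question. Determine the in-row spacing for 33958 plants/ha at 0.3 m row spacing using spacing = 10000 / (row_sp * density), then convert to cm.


spacing = 10000 / (row_sp * density)
        = 10000 / (0.3 * 33958)
        = 10000 / 10187.40
        = 0.98160 m = 98.16 cm


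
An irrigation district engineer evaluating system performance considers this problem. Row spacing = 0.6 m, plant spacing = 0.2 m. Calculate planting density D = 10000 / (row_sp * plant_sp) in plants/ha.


D = 10000 / (row_sp * plant_sp)
  = 10000 / (0.6 * 0.2)
  = 10000 / 0.1200
  = 83333.33 plants/ha


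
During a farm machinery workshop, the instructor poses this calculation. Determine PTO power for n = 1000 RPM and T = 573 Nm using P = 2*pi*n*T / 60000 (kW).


P = 2*pi*n*T / 60000
  = 2*pi * 1000 * 573 / 60000
  = 3600265.18 / 60000
  = 60.00 kW


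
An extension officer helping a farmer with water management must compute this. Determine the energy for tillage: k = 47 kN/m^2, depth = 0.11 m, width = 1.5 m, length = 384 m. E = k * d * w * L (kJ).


E = k * d * w * L
  = 47 * 0.11 * 1.5 * 384
  = 2977.92 kJ


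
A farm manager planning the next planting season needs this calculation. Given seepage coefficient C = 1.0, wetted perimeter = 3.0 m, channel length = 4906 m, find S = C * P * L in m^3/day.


S = C * P * L
  = 1.0 * 3.0 * 4906
  = 14718 m^3/day


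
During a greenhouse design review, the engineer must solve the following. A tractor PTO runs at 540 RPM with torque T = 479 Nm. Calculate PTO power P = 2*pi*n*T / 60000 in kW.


P = 2*pi*n*T / 60000
  = 2*pi * 540 * 479 / 60000
  = 1625208.71 / 60000
  = 27.09 kW


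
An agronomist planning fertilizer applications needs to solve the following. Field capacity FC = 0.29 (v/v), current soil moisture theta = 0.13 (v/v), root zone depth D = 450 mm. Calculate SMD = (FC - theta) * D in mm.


SMD = (FC - theta) * D
    = (0.29 - 0.13) * 450
    = 0.160 * 450
    = 72 mm


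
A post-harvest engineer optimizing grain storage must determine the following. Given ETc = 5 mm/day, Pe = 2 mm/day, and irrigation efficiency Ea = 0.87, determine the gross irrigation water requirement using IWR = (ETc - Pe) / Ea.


IWR = (ETc - Pe) / Ea
    = (5 - 2) / 0.87
    = 3 / 0.87
    = 3.45 mm/day


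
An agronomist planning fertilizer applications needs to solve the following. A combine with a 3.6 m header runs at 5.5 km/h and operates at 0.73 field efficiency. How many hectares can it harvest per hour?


C = w * v * eta_f / 10
  = 3.6 * 5.5 * 0.73 / 10
  = 14.45 / 10
  = 1.45 ha/h


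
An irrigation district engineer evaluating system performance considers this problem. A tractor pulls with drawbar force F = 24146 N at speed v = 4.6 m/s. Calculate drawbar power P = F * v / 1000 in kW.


P = F * v / 1000
  = 24146 * 4.6 / 1000
  = 111071.60 / 1000
  = 111.07 kW


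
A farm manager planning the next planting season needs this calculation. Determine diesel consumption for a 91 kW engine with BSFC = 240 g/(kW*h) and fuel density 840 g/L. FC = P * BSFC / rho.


FC = P * BSFC / rho_fuel
   = 91 * 240 / 840
   = 21840 / 840
   = 26 L/h


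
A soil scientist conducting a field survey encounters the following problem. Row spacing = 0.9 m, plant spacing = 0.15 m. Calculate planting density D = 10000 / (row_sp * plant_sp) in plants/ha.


D = 10000 / (row_sp * plant_sp)
  = 10000 / (0.9 * 0.15)
  = 10000 / 0.1350
  = 74074.07 plants/ha


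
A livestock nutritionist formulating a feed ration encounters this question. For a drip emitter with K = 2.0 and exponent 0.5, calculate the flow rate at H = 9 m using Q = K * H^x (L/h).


Q = K * H^x
  = 2.0 * 9^0.5
  = 2.0 * 3
  = 6 L/h


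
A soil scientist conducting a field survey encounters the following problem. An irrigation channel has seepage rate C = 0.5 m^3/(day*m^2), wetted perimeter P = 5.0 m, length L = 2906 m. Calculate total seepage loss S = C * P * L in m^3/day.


S = C * P * L
  = 0.5 * 5.0 * 2906
  = 7265 m^3/day


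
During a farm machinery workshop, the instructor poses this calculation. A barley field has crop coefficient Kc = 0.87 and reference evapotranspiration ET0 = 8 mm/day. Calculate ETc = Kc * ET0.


ETc = Kc * ET0
    = 0.87 * 8
    = 6.96 mm/day


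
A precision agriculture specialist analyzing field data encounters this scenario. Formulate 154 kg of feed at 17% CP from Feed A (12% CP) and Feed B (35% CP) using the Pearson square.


parts_A = CP_b - target = 35 - 17 = 18
parts_B = target - CP_a = 17 - 12 = 5
total_parts = 18 + 5 = 23
Feed A = 154 * 18 / 23 = 120.52 kg
Feed B = 154 * 5 / 23 = 33.48 kg

120.52 kg


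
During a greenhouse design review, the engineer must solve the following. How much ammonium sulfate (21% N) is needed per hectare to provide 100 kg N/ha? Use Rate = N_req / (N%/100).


Rate = N_required / (N_content / 100)
     = 100 / (21 / 100)
     = 100 / 0.21
     = 476.19 kg/ha


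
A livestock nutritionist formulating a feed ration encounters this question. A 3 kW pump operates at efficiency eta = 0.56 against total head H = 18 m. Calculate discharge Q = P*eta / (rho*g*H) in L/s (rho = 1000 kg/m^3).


Q = (P * 1000 * eta) / (rho * g * H)
  = (3 * 1000 * 0.56) / (1000 * 9.81 * 18)
  = 1680 / 176580
  = 0.00951 m^3/s = 9.51 L/s


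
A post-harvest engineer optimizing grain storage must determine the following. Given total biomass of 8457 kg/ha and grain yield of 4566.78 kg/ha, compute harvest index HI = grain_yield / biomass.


HI = grain_yield / biomass
   = 4566.78 / 8457
   = 0.54


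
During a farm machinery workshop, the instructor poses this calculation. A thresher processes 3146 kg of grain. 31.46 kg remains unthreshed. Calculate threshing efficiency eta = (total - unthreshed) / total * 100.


eta = (total - unthreshed) / total * 100
    = (3146 - 31.46) / 3146 * 100
    = 3114.54 / 3146 * 100
    = 99%


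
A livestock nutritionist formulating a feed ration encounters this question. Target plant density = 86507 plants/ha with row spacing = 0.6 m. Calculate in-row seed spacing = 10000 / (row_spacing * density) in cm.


spacing = 10000 / (row_sp * density)
        = 10000 / (0.6 * 86507)
        = 10000 / 51904.20
        = 0.19266 m = 19.27 cm


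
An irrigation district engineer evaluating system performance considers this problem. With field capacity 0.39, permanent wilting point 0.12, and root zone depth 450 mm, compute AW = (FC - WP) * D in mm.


AW = (FC - WP) * D
   = (0.39 - 0.12) * 450
   = 0.27 * 450
   = 121.50 mm


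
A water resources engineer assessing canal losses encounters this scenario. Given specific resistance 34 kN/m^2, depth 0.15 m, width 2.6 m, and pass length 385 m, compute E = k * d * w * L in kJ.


E = k * d * w * L
  = 34 * 0.15 * 2.6 * 385
  = 5105.10 kJ


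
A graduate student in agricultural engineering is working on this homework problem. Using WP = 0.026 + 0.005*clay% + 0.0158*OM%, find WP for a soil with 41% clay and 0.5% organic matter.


WP = 0.026 + 0.005*41 + 0.0158*0.5
   = 0.026 + 0.2050 + 0.0079
   = 0.2389


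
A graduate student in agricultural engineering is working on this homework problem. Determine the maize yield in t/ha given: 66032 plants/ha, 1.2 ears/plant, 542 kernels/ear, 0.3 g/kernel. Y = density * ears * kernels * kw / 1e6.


Y = density * ears * kernels * kw
  = 66032 * 1.2 * 542 * 0.3 g/ha
  = 12884163.84 g/ha
  = 12884.16 kg/ha = 12.88 t/ha


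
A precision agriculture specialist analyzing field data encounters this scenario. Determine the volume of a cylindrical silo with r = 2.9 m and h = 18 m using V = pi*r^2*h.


V = pi * r^2 * h
  = pi * 2.9^2 * 18
  = pi * 8.41 * 18
  = 475.57 m^3


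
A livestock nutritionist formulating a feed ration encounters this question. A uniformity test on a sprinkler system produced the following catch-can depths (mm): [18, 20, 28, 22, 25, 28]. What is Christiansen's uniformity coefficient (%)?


xbar = 141 / 6 = 23.500
sum|xi - xbar| = 21
CU = 100 * (1 - 21 / (6 * 23.500))
   = 100 * (1 - 0.1489)
   = 85.11%


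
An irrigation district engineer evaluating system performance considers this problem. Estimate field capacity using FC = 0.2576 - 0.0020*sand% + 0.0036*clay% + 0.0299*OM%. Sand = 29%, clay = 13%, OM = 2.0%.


FC = 0.2576 - 0.0020*29 + 0.0036*13 + 0.0299*2.0
   = 0.2576 - 0.0580 + 0.0468 + 0.0598
   = 0.3062


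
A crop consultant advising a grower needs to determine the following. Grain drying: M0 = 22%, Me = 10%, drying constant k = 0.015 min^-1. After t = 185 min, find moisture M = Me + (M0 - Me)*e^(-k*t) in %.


M = Me + (M0 - Me) * e^(-k*t)
  = 10 + (22 - 10) * e^(-0.015*185)
  = 10 + 12 * e^(-2.775)
  = 10 + 12 * 0.06235
  = 10 + 0.7482
  = 10.75%


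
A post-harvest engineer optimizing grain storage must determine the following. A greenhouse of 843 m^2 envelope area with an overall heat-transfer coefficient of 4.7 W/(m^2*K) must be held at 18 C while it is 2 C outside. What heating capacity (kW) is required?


dT = 18 - (2) = 16 K
Q = U * A * dT
  = 4.7 * 843 * 16
  = 63393.60 W = 63.39 kW


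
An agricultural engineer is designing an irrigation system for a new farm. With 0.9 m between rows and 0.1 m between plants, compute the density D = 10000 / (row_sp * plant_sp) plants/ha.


D = 10000 / (row_sp * plant_sp)
  = 10000 / (0.9 * 0.1)
  = 10000 / 0.0900
  = 111111.11 plants/ha


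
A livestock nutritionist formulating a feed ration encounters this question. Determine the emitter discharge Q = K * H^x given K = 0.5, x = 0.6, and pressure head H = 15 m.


Q = K * H^x
  = 0.5 * 15^0.6
  = 0.5 * 5.0776
  = 2.54 L/h


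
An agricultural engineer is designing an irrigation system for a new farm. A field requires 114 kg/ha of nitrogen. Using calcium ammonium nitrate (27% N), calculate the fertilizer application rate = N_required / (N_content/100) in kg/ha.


Rate = N_required / (N_content / 100)
     = 114 / (27 / 100)
     = 114 / 0.27
     = 422.22 kg/ha


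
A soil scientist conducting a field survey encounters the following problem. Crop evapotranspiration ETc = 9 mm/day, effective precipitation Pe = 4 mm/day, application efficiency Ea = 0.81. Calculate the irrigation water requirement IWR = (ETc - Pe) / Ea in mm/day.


IWR = (ETc - Pe) / Ea
    = (9 - 4) / 0.81
    = 5 / 0.81
    = 6.17 mm/day


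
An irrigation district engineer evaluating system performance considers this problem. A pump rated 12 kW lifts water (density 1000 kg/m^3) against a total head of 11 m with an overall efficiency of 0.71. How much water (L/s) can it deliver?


Q = (P * 1000 * eta) / (rho * g * H)
  = (12 * 1000 * 0.71) / (1000 * 9.81 * 11)
  = 8520 / 107910
  = 0.07895 m^3/s = 78.95 L/s


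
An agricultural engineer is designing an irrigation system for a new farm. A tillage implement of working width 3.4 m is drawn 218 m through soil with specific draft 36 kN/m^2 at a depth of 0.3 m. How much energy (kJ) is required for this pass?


E = k * d * w * L
  = 36 * 0.3 * 3.4 * 218
  = 8004.96 kJ


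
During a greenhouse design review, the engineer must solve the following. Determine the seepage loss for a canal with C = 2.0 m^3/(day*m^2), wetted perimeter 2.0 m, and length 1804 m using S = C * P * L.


S = C * P * L
  = 2.0 * 2.0 * 1804
  = 7216 m^3/day


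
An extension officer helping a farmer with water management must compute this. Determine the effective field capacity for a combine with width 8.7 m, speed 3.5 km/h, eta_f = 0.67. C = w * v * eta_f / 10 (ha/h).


C = w * v * eta_f / 10
  = 8.7 * 3.5 * 0.67 / 10
  = 20.40 / 10
  = 2.04 ha/h


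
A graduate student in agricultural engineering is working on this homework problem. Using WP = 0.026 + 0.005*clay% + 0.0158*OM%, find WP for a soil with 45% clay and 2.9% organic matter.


WP = 0.026 + 0.005*45 + 0.0158*2.9
   = 0.026 + 0.2250 + 0.0458
   = 0.2968


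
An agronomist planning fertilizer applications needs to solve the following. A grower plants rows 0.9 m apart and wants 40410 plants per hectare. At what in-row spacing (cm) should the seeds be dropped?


spacing = 10000 / (row_sp * density)
        = 10000 / (0.9 * 40410)
        = 10000 / 36369
        = 0.27496 m = 27.50 cm
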